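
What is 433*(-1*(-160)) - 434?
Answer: 68846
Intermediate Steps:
433*(-1*(-160)) - 434 = 433*160 - 434 = 69280 - 434 = 68846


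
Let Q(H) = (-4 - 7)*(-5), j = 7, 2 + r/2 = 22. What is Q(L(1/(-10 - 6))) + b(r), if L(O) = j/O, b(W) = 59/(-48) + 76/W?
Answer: 13361/240 ≈ 55.671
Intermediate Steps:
r = 40 (r = -4 + 2*22 = -4 + 44 = 40)
b(W) = -59/48 + 76/W (b(W) = 59*(-1/48) + 76/W = -59/48 + 76/W)
L(O) = 7/O
Q(H) = 55 (Q(H) = -11*(-5) = 55)
Q(L(1/(-10 - 6))) + b(r) = 55 + (-59/48 + 76/40) = 55 + (-59/48 + 76*(1/40)) = 55 + (-59/48 + 19/10) = 55 + 161/240 = 13361/240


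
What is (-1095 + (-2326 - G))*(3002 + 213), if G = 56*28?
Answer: -16039635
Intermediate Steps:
G = 1568
(-1095 + (-2326 - G))*(3002 + 213) = (-1095 + (-2326 - 1*1568))*(3002 + 213) = (-1095 + (-2326 - 1568))*3215 = (-1095 - 3894)*3215 = -4989*3215 = -16039635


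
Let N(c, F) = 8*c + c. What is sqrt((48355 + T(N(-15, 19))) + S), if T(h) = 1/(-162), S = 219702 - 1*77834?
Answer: 5*sqrt(2465290)/18 ≈ 436.15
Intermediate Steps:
S = 141868 (S = 219702 - 77834 = 141868)
N(c, F) = 9*c
T(h) = -1/162
sqrt((48355 + T(N(-15, 19))) + S) = sqrt((48355 - 1/162) + 141868) = sqrt(7833509/162 + 141868) = sqrt(30816125/162) = 5*sqrt(2465290)/18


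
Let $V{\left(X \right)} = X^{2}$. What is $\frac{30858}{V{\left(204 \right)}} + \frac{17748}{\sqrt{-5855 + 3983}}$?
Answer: $\frac{5143}{6936} - \frac{1479 i \sqrt{13}}{13} \approx 0.74149 - 410.2 i$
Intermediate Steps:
$\frac{30858}{V{\left(204 \right)}} + \frac{17748}{\sqrt{-5855 + 3983}} = \frac{30858}{204^{2}} + \frac{17748}{\sqrt{-5855 + 3983}} = \frac{30858}{41616} + \frac{17748}{\sqrt{-1872}} = 30858 \cdot \frac{1}{41616} + \frac{17748}{12 i \sqrt{13}} = \frac{5143}{6936} + 17748 \left(- \frac{i \sqrt{13}}{156}\right) = \frac{5143}{6936} - \frac{1479 i \sqrt{13}}{13}$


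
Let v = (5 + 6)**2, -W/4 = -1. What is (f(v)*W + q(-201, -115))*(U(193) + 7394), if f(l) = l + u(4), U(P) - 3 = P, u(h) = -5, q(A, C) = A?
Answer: 1996170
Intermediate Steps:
W = 4 (W = -4*(-1) = 4)
U(P) = 3 + P
v = 121 (v = 11**2 = 121)
f(l) = -5 + l (f(l) = l - 5 = -5 + l)
(f(v)*W + q(-201, -115))*(U(193) + 7394) = ((-5 + 121)*4 - 201)*((3 + 193) + 7394) = (116*4 - 201)*(196 + 7394) = (464 - 201)*7590 = 263*7590 = 1996170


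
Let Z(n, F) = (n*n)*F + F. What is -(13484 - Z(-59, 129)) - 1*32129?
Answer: 403565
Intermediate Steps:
Z(n, F) = F + F*n² (Z(n, F) = n²*F + F = F*n² + F = F + F*n²)
-(13484 - Z(-59, 129)) - 1*32129 = -(13484 - 129*(1 + (-59)²)) - 1*32129 = -(13484 - 129*(1 + 3481)) - 32129 = -(13484 - 129*3482) - 32129 = -(13484 - 1*449178) - 32129 = -(13484 - 449178) - 32129 = -1*(-435694) - 32129 = 435694 - 32129 = 403565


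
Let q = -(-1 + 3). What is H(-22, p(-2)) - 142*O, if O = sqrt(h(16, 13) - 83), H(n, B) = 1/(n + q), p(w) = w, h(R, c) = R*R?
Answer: -1/24 - 142*sqrt(173) ≈ -1867.8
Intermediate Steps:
h(R, c) = R**2
q = -2 (q = -1*2 = -2)
H(n, B) = 1/(-2 + n) (H(n, B) = 1/(n - 2) = 1/(-2 + n))
O = sqrt(173) (O = sqrt(16**2 - 83) = sqrt(256 - 83) = sqrt(173) ≈ 13.153)
H(-22, p(-2)) - 142*O = 1/(-2 - 22) - 142*sqrt(173) = 1/(-24) - 142*sqrt(173) = -1/24 - 142*sqrt(173)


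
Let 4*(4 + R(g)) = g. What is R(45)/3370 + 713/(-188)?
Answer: -2401447/633560 ≈ -3.7904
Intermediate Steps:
R(g) = -4 + g/4
R(45)/3370 + 713/(-188) = (-4 + (¼)*45)/3370 + 713/(-188) = (-4 + 45/4)*(1/3370) + 713*(-1/188) = (29/4)*(1/3370) - 713/188 = 29/13480 - 713/188 = -2401447/633560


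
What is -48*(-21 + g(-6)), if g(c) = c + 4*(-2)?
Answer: 1680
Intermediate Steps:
g(c) = -8 + c (g(c) = c - 8 = -8 + c)
-48*(-21 + g(-6)) = -48*(-21 + (-8 - 6)) = -48*(-21 - 14) = -48*(-35) = 1680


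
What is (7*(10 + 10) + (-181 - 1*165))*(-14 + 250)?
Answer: -48616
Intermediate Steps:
(7*(10 + 10) + (-181 - 1*165))*(-14 + 250) = (7*20 + (-181 - 165))*236 = (140 - 346)*236 = -206*236 = -48616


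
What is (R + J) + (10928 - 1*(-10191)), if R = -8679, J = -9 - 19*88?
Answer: 10759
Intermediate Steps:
J = -1681 (J = -9 - 1672 = -1681)
(R + J) + (10928 - 1*(-10191)) = (-8679 - 1681) + (10928 - 1*(-10191)) = -10360 + (10928 + 10191) = -10360 + 21119 = 10759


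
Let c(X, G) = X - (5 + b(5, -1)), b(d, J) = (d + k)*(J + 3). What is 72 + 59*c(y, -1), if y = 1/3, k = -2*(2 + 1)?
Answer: -256/3 ≈ -85.333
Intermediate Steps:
k = -6 (k = -2*3 = -6)
b(d, J) = (-6 + d)*(3 + J) (b(d, J) = (d - 6)*(J + 3) = (-6 + d)*(3 + J))
y = ⅓ ≈ 0.33333
c(X, G) = -3 + X (c(X, G) = X - (5 + (-18 - 6*(-1) + 3*5 - 1*5)) = X - (5 + (-18 + 6 + 15 - 5)) = X - (5 - 2) = X - 1*3 = X - 3 = -3 + X)
72 + 59*c(y, -1) = 72 + 59*(-3 + ⅓) = 72 + 59*(-8/3) = 72 - 472/3 = -256/3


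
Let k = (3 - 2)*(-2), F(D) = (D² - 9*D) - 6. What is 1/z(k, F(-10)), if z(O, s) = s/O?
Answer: -1/92 ≈ -0.010870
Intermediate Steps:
F(D) = -6 + D² - 9*D
k = -2 (k = 1*(-2) = -2)
1/z(k, F(-10)) = 1/((-6 + (-10)² - 9*(-10))/(-2)) = 1/((-6 + 100 + 90)*(-½)) = 1/(184*(-½)) = 1/(-92) = -1/92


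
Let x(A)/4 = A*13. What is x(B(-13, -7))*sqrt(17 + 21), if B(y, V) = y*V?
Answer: 4732*sqrt(38) ≈ 29170.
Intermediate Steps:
B(y, V) = V*y
x(A) = 52*A (x(A) = 4*(A*13) = 4*(13*A) = 52*A)
x(B(-13, -7))*sqrt(17 + 21) = (52*(-7*(-13)))*sqrt(17 + 21) = (52*91)*sqrt(38) = 4732*sqrt(38)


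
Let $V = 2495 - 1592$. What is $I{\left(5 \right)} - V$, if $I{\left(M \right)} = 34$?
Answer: $-869$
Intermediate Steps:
$V = 903$
$I{\left(5 \right)} - V = 34 - 903 = -869$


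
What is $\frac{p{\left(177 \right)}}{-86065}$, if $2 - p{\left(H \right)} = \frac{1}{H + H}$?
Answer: $- \frac{101}{4352430} \approx -2.3205 \cdot 10^{-5}$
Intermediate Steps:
$p{\left(H \right)} = 2 - \frac{1}{2 H}$ ($p{\left(H \right)} = 2 - \frac{1}{H + H} = 2 - \frac{1}{2 H}$)
$\frac{p{\left(177 \right)}}{-86065} = \frac{2 - \frac{1}{2 \cdot 177}}{-86065} = \left(2 - \frac{1}{354}\right) \left(- \frac{1}{86065}\right) = \frac{707}{354} \left(- \frac{1}{86065}\right) = - \frac{101}{4352430}$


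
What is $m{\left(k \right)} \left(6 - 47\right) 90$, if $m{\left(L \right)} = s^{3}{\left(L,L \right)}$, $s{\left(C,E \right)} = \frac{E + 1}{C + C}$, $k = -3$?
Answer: $- \frac{410}{3} \approx -136.67$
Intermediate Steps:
$s{\left(C,E \right)} = \frac{1 + E}{2 C}$
$m{\left(L \right)} = \frac{\left(1 + L\right)^{3}}{8 L^{3}}$ ($m{\left(L \right)} = \left(\frac{1 + L}{2 L}\right)^{3} = \frac{\left(1 + L\right)^{3}}{8 L^{3}}$)
$m{\left(k \right)} \left(6 - 47\right) 90 = \frac{\left(1 - 3\right)^{3}}{8 \left(-27\right)} \left(6 - 47\right) 90 = \frac{1}{8} \left(- \frac{1}{27}\right) \left(-2\right)^{3} \left(-41\right) 90 = \frac{1}{8} \left(- \frac{1}{27}\right) \left(-8\right) \left(-41\right) 90 = \frac{1}{27} \left(-41\right) 90 = \left(- \frac{41}{27}\right) 90 = - \frac{410}{3}$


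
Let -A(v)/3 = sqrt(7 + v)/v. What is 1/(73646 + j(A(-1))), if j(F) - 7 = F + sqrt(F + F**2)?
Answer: 1/(73653 + 3*sqrt(6) + 2**(1/4)*3**(3/4)*sqrt(1 + 3*sqrt(6))) ≈ 1.3574e-5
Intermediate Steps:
A(v) = -3*sqrt(7 + v)/v
j(F) = 7 + F + sqrt(F + F**2) (j(F) = 7 + (F + sqrt(F + F**2)) = 7 + F + sqrt(F + F**2))
1/(73646 + j(A(-1))) = 1/(73646 + (7 - 3*sqrt(7 - 1)/(-1) + sqrt((-3*sqrt(7 - 1)/(-1))*(1 - 3*sqrt(7 - 1)/(-1))))) = 1/(73646 + (7 - 3*(-1)*sqrt(6) + sqrt((-3*(-1)*sqrt(6))*(1 - 3*(-1)*sqrt(6))))) = 1/(73646 + (7 + 3*sqrt(6) + sqrt((3*sqrt(6))*(1 + 3*sqrt(6))))) = 1/(73646 + (7 + 3*sqrt(6) + sqrt(3*sqrt(6)*(1 + 3*sqrt(6))))) = 1/(73646 + (7 + 3*sqrt(6) + 2**(1/4)*3**(3/4)*sqrt(1 + 3*sqrt(6)))) = 1/(73653 + 3*sqrt(6) + 2**(1/4)*3**(3/4)*sqrt(1 + 3*sqrt(6)))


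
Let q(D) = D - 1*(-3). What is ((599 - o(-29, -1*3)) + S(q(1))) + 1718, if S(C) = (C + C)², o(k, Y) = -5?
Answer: 2386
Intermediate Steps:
q(D) = 3 + D (q(D) = D + 3 = 3 + D)
S(C) = 4*C² (S(C) = (2*C)² = 4*C²)
((599 - o(-29, -1*3)) + S(q(1))) + 1718 = ((599 - 1*(-5)) + 4*(3 + 1)²) + 1718 = ((599 + 5) + 4*4²) + 1718 = (604 + 4*16) + 1718 = (604 + 64) + 1718 = 668 + 1718 = 2386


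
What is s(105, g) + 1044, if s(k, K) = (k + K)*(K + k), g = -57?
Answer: 3348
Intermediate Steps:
s(k, K) = (K + k)² (s(k, K) = (K + k)*(K + k) = (K + k)²)
s(105, g) + 1044 = (-57 + 105)² + 1044 = 48² + 1044 = 2304 + 1044 = 3348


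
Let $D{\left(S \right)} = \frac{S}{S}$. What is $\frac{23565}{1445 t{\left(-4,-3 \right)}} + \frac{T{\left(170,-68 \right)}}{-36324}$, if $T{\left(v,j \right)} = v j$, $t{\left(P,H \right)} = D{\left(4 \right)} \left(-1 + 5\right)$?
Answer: $\frac{46139593}{10497636} \approx 4.3952$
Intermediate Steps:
$D{\left(S \right)} = 1$
$t{\left(P,H \right)} = 4$ ($t{\left(P,H \right)} = 1 \left(-1 + 5\right) = 1 \cdot 4 = 4$)
$T{\left(v,j \right)} = j v$
$\frac{23565}{1445 t{\left(-4,-3 \right)}} + \frac{T{\left(170,-68 \right)}}{-36324} = \frac{23565}{1445 \cdot 4} + \frac{\left(-68\right) 170}{-36324} = \frac{23565}{5780} - - \frac{2890}{9081} = 23565 \cdot \frac{1}{5780} + \frac{2890}{9081} = \frac{4713}{1156} + \frac{2890}{9081} = \frac{46139593}{10497636}$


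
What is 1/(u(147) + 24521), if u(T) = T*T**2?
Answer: 1/3201044 ≈ 3.1240e-7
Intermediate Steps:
u(T) = T**3
1/(u(147) + 24521) = 1/(147**3 + 24521) = 1/(3176523 + 24521) = 1/3201044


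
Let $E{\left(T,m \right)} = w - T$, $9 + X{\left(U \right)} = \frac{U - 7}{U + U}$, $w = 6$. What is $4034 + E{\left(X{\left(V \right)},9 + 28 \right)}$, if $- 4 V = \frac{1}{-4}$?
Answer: $\frac{8209}{2} \approx 4104.5$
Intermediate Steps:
$V = \frac{1}{16}$ ($V = - \frac{1}{4 \left(-4\right)} = \left(- \frac{1}{4}\right) \left(- \frac{1}{4}\right) = \frac{1}{16} \approx 0.0625$)
$X{\left(U \right)} = -9 + \frac{-7 + U}{2 U}$ ($X{\left(U \right)} = -9 + \frac{U - 7}{U + U} = -9 + \frac{-7 + U}{2 U}$)
$E{\left(T,m \right)} = 6 - T$
$4034 + E{\left(X{\left(V \right)},9 + 28 \right)} = 4034 - \left(-6 + \frac{\frac{1}{\frac{1}{16}} \left(-7 - \frac{17}{16}\right)}{2}\right) = 4034 - \left(-6 + \frac{1}{2} \cdot 16 \left(-7 - \frac{17}{16}\right)\right) = 4034 - \left(-6 + \frac{1}{2} \cdot 16 \left(- \frac{129}{16}\right)\right) = 4034 + \left(6 - - \frac{129}{2}\right) = 4034 + \left(6 + \frac{129}{2}\right) = 4034 + \frac{141}{2} = \frac{8209}{2}$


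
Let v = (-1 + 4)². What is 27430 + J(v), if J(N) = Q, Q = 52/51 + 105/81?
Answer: 12591433/459 ≈ 27432.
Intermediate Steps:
v = 9 (v = 3² = 9)
Q = 1063/459 (Q = 52*(1/51) + 105*(1/81) = 52/51 + 35/27 = 1063/459 ≈ 2.3159)
J(N) = 1063/459
27430 + J(v) = 27430 + 1063/459 = 12591433/459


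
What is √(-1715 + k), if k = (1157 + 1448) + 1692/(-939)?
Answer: √87015878/313 ≈ 29.803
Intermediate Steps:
k = 814801/313 (k = 2605 + 1692*(-1/939) = 2605 - 564/313 = 814801/313 ≈ 2603.2)
√(-1715 + k) = √(-1715 + 814801/313) = √(278006/313) = √87015878/313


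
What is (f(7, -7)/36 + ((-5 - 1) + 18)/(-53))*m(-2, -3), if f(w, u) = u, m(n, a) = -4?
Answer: 803/477 ≈ 1.6834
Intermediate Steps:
(f(7, -7)/36 + ((-5 - 1) + 18)/(-53))*m(-2, -3) = (-7/36 + ((-5 - 1) + 18)/(-53))*(-4) = (-7*1/36 + (-6 + 18)*(-1/53))*(-4) = (-7/36 + 12*(-1/53))*(-4) = (-7/36 - 12/53)*(-4) = -803/1908*(-4) = 803/477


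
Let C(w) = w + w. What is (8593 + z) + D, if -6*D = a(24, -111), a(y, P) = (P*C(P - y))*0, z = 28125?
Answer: 36718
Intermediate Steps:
C(w) = 2*w
a(y, P) = 0 (a(y, P) = (P*(2*(P - y)))*0 = (P*(-2*y + 2*P))*0 = 0)
D = 0 (D = -1/6*0 = 0)
(8593 + z) + D = (8593 + 28125) + 0 = 36718 + 0 = 36718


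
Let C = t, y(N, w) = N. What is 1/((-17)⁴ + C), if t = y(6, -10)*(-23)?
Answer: 1/83383 ≈ 1.1993e-5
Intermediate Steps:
t = -138 (t = 6*(-23) = -138)
C = -138
1/((-17)⁴ + C) = 1/((-17)⁴ - 138) = 1/(83521 - 138) = 1/83383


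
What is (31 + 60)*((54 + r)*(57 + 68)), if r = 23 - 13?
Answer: 728000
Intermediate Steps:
r = 10
(31 + 60)*((54 + r)*(57 + 68)) = (31 + 60)*((54 + 10)*(57 + 68)) = 91*(64*125) = 91*8000 = 728000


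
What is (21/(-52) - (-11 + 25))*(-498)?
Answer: 186501/26 ≈ 7173.1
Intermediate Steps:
(21/(-52) - (-11 + 25))*(-498) = (21*(-1/52) - 1*14)*(-498) = (-21/52 - 14)*(-498) = -749/52*(-498) = 186501/26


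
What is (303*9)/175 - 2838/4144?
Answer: 771717/51800 ≈ 14.898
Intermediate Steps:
(303*9)/175 - 2838/4144 = 2727*(1/175) - 2838*1/4144 = 2727/175 - 1419/2072 = 771717/51800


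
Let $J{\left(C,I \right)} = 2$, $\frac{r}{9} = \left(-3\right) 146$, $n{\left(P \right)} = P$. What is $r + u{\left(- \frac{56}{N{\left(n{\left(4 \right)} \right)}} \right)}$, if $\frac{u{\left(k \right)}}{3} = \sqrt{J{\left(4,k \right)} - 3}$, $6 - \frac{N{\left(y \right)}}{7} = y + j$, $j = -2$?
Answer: $-3942 + 3 i \approx -3942.0 + 3.0 i$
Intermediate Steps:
$N{\left(y \right)} = 56 - 7 y$ ($N{\left(y \right)} = 42 - 7 \left(y - 2\right) = 42 - 7 \left(-2 + y\right) = 42 - \left(-14 + 7 y\right) = 56 - 7 y$)
$r = -3942$ ($r = 9 \left(\left(-3\right) 146\right) = 9 \left(-438\right) = -3942$)
$u{\left(k \right)} = 3 i$ ($u{\left(k \right)} = 3 \sqrt{2 - 3} = 3 \sqrt{-1} = 3 i$)
$r + u{\left(- \frac{56}{N{\left(n{\left(4 \right)} \right)}} \right)} = -3942 + 3 i$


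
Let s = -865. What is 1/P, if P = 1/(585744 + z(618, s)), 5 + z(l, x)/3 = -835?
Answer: 583224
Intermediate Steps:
z(l, x) = -2520 (z(l, x) = -15 + 3*(-835) = -15 - 2505 = -2520)
P = 1/583224 (P = 1/(585744 - 2520) = 1/583224 ≈ 1.7146e-6)
1/P = 1/(1/583224) = 583224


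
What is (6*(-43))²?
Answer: 66564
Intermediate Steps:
(6*(-43))² = (-258)² = 66564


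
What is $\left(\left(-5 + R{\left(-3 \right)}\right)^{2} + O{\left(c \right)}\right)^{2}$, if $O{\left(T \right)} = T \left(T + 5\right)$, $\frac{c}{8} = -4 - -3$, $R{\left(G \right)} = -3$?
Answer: $7744$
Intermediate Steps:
$c = -8$ ($c = 8 \left(-4 - -3\right) = 8 \left(-4 + 3\right) = 8 \left(-1\right) = -8$)
$O{\left(T \right)} = T \left(5 + T\right)$
$\left(\left(-5 + R{\left(-3 \right)}\right)^{2} + O{\left(c \right)}\right)^{2} = \left(\left(-5 - 3\right)^{2} - 8 \left(5 - 8\right)\right)^{2} = \left(\left(-8\right)^{2} - -24\right)^{2} = \left(64 + 24\right)^{2} = 88^{2} = 7744$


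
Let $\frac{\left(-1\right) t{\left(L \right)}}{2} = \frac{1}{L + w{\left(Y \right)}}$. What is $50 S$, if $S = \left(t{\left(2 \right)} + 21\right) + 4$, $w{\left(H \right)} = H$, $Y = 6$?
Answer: $\frac{2475}{2} \approx 1237.5$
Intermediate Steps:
$t{\left(L \right)} = - \frac{2}{6 + L}$ ($t{\left(L \right)} = - \frac{2}{L + 6} = - \frac{2}{6 + L}$)
$S = \frac{99}{4}$ ($S = \left(- \frac{2}{6 + 2} + 21\right) + 4 = \left(- \frac{2}{8} + 21\right) + 4 = \left(\left(-2\right) \frac{1}{8} + 21\right) + 4 = \left(- \frac{1}{4} + 21\right) + 4 = \frac{83}{4} + 4 = \frac{99}{4} \approx 24.75$)
$50 S = 50 \cdot \frac{99}{4} = \frac{2475}{2}$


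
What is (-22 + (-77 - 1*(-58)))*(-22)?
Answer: 902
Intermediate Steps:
(-22 + (-77 - 1*(-58)))*(-22) = (-22 + (-77 + 58))*(-22) = (-22 - 19)*(-22) = -41*(-22) = 902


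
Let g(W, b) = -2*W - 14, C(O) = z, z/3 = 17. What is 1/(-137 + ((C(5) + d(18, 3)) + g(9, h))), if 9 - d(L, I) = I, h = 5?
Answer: -1/112 ≈ -0.0089286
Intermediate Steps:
z = 51 (z = 3*17 = 51)
d(L, I) = 9 - I
C(O) = 51
g(W, b) = -14 - 2*W
1/(-137 + ((C(5) + d(18, 3)) + g(9, h))) = 1/(-137 + ((51 + (9 - 1*3)) + (-14 - 2*9))) = 1/(-137 + ((51 + (9 - 3)) + (-14 - 18))) = 1/(-137 + ((51 + 6) - 32)) = 1/(-137 + (57 - 32)) = 1/(-137 + 25) = 1/(-112) = -1/112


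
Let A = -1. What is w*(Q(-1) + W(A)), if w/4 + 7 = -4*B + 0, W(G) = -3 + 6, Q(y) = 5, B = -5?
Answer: 416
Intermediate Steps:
W(G) = 3
w = 52 (w = -28 + 4*(-4*(-5) + 0) = -28 + 4*(20 + 0) = -28 + 4*20 = -28 + 80 = 52)
w*(Q(-1) + W(A)) = 52*(5 + 3) = 52*8 = 416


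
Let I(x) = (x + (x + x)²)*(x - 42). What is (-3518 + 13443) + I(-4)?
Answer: 7165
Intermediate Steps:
I(x) = (-42 + x)*(x + 4*x²) (I(x) = (x + (2*x)²)*(-42 + x) = (x + 4*x²)*(-42 + x) = (-42 + x)*(x + 4*x²))
(-3518 + 13443) + I(-4) = (-3518 + 13443) - 4*(-42 - 167*(-4) + 4*(-4)²) = 9925 - 4*(-42 + 668 + 4*16) = 9925 - 4*(-42 + 668 + 64) = 9925 - 4*690 = 9925 - 2760 = 7165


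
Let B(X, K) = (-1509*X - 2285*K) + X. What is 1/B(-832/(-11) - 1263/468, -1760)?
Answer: 33/129083131 ≈ 2.5565e-7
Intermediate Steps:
B(X, K) = -2285*K - 1508*X (B(X, K) = (-2285*K - 1509*X) + X = -2285*K - 1508*X)
1/B(-832/(-11) - 1263/468, -1760) = 1/(-2285*(-1760) - 1508*(-832/(-11) - 1263/468)) = 1/(4021600 - 1508*(-832*(-1/11) - 1263*1/468)) = 1/(4021600 - 1508*(832/11 - 421/156)) = 1/(4021600 - 1508*125161/1716) = 1/(4021600 - 3629669/33) = 1/(129083131/33) = 33/129083131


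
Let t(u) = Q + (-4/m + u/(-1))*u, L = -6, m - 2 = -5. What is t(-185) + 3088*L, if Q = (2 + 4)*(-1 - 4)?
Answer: -159089/3 ≈ -53030.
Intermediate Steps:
m = -3 (m = 2 - 5 = -3)
Q = -30 (Q = 6*(-5) = -30)
t(u) = -30 + u*(4/3 - u) (t(u) = -30 + (-4/(-3) + u/(-1))*u = -30 + (-4*(-1/3) + u*(-1))*u = -30 + (4/3 - u)*u = -30 + u*(4/3 - u))
t(-185) + 3088*L = (-30 - 1*(-185)**2 + (4/3)*(-185)) + 3088*(-6) = (-30 - 1*34225 - 740/3) - 18528 = (-30 - 34225 - 740/3) - 18528 = -103505/3 - 18528 = -159089/3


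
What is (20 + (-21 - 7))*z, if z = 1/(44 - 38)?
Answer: -4/3 ≈ -1.3333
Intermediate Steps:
z = 1/6 ≈ 0.16667
(20 + (-21 - 7))*z = (20 + (-21 - 7))*(1/6) = (20 - 28)*(1/6) = -8*1/6 = -4/3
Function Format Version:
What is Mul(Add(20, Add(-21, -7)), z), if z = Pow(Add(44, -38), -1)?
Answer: Rational(-4, 3) ≈ -1.3333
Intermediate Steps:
z = Rational(1, 6) (z = Pow(6, -1) = Rational(1, 6) ≈ 0.16667)
Mul(Add(20, Add(-21, -7)), z) = Mul(Add(20, Add(-21, -7)), Rational(1, 6)) = Mul(Add(20, -28), Rational(1, 6)) = Mul(-8, Rational(1, 6)) = Rational(-4, 3)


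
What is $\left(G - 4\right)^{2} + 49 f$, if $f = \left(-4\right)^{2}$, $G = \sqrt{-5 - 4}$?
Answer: $791 - 24 i \approx 791.0 - 24.0 i$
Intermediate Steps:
$G = 3 i$ ($G = \sqrt{-9} = 3 i \approx 3.0 i$)
$f = 16$
$\left(G - 4\right)^{2} + 49 f = \left(3 i - 4\right)^{2} + 49 \cdot 16 = \left(-4 + 3 i\right)^{2} + 784 = 784 + \left(-4 + 3 i\right)^{2}$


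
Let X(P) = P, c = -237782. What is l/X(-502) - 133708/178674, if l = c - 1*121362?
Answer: 16025643410/22423587 ≈ 714.68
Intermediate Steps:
l = -359144 (l = -237782 - 1*121362 = -237782 - 121362 = -359144)
l/X(-502) - 133708/178674 = -359144/(-502) - 133708/178674 = -359144*(-1/502) - 133708*1/178674 = 179572/251 - 66854/89337 = 16025643410/22423587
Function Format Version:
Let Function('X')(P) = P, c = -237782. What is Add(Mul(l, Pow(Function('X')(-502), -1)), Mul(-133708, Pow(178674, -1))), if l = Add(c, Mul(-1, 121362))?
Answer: Rational(16025643410, 22423587) ≈ 714.68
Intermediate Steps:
l = -359144 (l = Add(-237782, Mul(-1, 121362)) = Add(-237782, -121362) = -359144)
Add(Mul(l, Pow(Function('X')(-502), -1)), Mul(-133708, Pow(178674, -1))) = Add(Mul(-359144, Pow(-502, -1)), Mul(-133708, Pow(178674, -1))) = Add(Mul(-359144, Rational(-1, 502)), Mul(-133708, Rational(1, 178674))) = Add(Rational(179572, 251), Rational(-66854, 89337)) = Rational(16025643410, 22423587)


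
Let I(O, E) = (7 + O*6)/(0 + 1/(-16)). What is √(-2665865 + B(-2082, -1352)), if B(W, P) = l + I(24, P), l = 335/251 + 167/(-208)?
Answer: I*√454554129353155/13052 ≈ 1633.5*I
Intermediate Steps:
I(O, E) = -112 - 96*O (I(O, E) = (7 + 6*O)/(0 - 1/16) = (7 + 6*O)/(-1/16) = (7 + 6*O)*(-16) = -112 - 96*O)
l = 27763/52208 (l = 335*(1/251) + 167*(-1/208) = 335/251 - 167/208 = 27763/52208 ≈ 0.53178)
B(W, P) = -126106765/52208 (B(W, P) = 27763/52208 + (-112 - 96*24) = 27763/52208 + (-112 - 2304) = 27763/52208 - 2416 = -126106765/52208)
√(-2665865 + B(-2082, -1352)) = √(-2665865 - 126106765/52208) = √(-139305586685/52208) = I*√454554129353155/13052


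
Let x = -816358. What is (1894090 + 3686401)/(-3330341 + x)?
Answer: -5580491/4146699 ≈ -1.3458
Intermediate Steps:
(1894090 + 3686401)/(-3330341 + x) = (1894090 + 3686401)/(-3330341 - 816358) = 5580491/(-4146699) = 5580491*(-1/4146699) = -5580491/4146699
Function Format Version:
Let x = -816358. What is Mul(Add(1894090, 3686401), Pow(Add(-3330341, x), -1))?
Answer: Rational(-5580491, 4146699) ≈ -1.3458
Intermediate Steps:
Mul(Add(1894090, 3686401), Pow(Add(-3330341, x), -1)) = Mul(Add(1894090, 3686401), Pow(Add(-3330341, -816358), -1)) = Mul(5580491, Pow(-4146699, -1)) = Mul(5580491, Rational(-1, 4146699)) = Rational(-5580491, 4146699)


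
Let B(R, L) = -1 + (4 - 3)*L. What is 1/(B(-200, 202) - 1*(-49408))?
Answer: 1/49609 ≈ 2.0158e-5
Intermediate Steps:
B(R, L) = -1 + L (B(R, L) = -1 + 1*L = -1 + L)
1/(B(-200, 202) - 1*(-49408)) = 1/((-1 + 202) - 1*(-49408)) = 1/(201 + 49408) = 1/49609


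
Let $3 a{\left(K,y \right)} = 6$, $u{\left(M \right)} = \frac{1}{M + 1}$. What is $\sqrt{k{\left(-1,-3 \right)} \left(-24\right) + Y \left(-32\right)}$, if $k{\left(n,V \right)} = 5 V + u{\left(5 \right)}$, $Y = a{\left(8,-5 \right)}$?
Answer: $2 \sqrt{73} \approx 17.088$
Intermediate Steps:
$u{\left(M \right)} = \frac{1}{1 + M}$
$a{\left(K,y \right)} = 2$ ($a{\left(K,y \right)} = \frac{1}{3} \cdot 6 = 2$)
$Y = 2$
$k{\left(n,V \right)} = \frac{1}{6} + 5 V$ ($k{\left(n,V \right)} = 5 V + \frac{1}{1 + 5} = 5 V + \frac{1}{6} = \frac{1}{6} + 5 V$)
$\sqrt{k{\left(-1,-3 \right)} \left(-24\right) + Y \left(-32\right)} = \sqrt{\left(\frac{1}{6} + 5 \left(-3\right)\right) \left(-24\right) + 2 \left(-32\right)} = \sqrt{\left(\frac{1}{6} - 15\right) \left(-24\right) - 64} = \sqrt{\left(- \frac{89}{6}\right) \left(-24\right) - 64} = \sqrt{356 - 64} = \sqrt{292} = 2 \sqrt{73}$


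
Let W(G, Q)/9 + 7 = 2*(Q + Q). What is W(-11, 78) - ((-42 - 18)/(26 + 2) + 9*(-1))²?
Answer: 128421/49 ≈ 2620.8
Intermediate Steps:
W(G, Q) = -63 + 36*Q (W(G, Q) = -63 + 9*(2*(Q + Q)) = -63 + 9*(2*(2*Q)) = -63 + 9*(4*Q) = -63 + 36*Q)
W(-11, 78) - ((-42 - 18)/(26 + 2) + 9*(-1))² = (-63 + 36*78) - ((-42 - 18)/(26 + 2) + 9*(-1))² = (-63 + 2808) - (-60/28 - 9)² = 2745 - (-60*1/28 - 9)² = 2745 - (-15/7 - 9)² = 2745 - (-78/7)² = 2745 - 1*6084/49 = 2745 - 6084/49 = 128421/49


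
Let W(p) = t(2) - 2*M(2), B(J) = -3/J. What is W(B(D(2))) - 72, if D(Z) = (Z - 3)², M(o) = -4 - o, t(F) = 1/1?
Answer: -59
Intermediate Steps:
t(F) = 1
D(Z) = (-3 + Z)²
W(p) = 13 (W(p) = 1 - 2*(-4 - 1*2) = 1 - 2*(-4 - 2) = 1 - 2*(-6) = 1 + 12 = 13)
W(B(D(2))) - 72 = 13 - 72 = -59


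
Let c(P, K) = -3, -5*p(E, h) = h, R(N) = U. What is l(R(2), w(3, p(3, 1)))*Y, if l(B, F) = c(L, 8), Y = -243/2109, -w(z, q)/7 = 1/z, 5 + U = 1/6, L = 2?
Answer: 243/703 ≈ 0.34566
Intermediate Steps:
U = -29/6 (U = -5 + 1/6 = -5 + ⅙ = -29/6 ≈ -4.8333)
R(N) = -29/6
p(E, h) = -h/5
w(z, q) = -7/z
Y = -81/703 (Y = -243*1/2109 = -81/703 ≈ -0.11522)
l(B, F) = -3
l(R(2), w(3, p(3, 1)))*Y = -3*(-81/703) = 243/703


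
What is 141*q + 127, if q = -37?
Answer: -5090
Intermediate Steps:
141*q + 127 = 141*(-37) + 127 = -5217 + 127 = -5090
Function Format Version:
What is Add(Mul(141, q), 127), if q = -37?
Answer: -5090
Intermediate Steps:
Add(Mul(141, q), 127) = Add(Mul(141, -37), 127) = Add(-5217, 127) = -5090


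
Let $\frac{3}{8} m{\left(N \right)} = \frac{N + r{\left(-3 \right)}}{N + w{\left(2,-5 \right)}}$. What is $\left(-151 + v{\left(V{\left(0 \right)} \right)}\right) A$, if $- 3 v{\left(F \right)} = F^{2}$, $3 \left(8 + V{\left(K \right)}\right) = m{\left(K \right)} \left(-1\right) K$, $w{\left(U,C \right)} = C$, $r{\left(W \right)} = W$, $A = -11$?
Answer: $\frac{5687}{3} \approx 1895.7$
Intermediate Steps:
$m{\left(N \right)} = \frac{8 \left(-3 + N\right)}{3 \left(-5 + N\right)}$ ($m{\left(N \right)} = \frac{8 \frac{N - 3}{N - 5}}{3} = \frac{8 \frac{-3 + N}{-5 + N}}{3} = \frac{8 \left(-3 + N\right)}{3 \left(-5 + N\right)}$)
$V{\left(K \right)} = -8 - \frac{8 K \left(-3 + K\right)}{9 \left(-5 + K\right)}$ ($V{\left(K \right)} = -8 + \frac{\frac{8 \left(-3 + K\right)}{3 \left(-5 + K\right)} \left(-1\right) K}{3} = -8 + \frac{- \frac{8 \left(-3 + K\right)}{3 \left(-5 + K\right)} K}{3} = -8 + \frac{\left(- \frac{8}{3}\right) K \frac{1}{-5 + K} \left(-3 + K\right)}{3} = -8 - \frac{8 K \left(-3 + K\right)}{9 \left(-5 + K\right)}$)
$v{\left(F \right)} = - \frac{F^{2}}{3}$
$\left(-151 + v{\left(V{\left(0 \right)} \right)}\right) A = \left(-151 - \frac{\left(\frac{8 \left(45 - 0^{2} - 0\right)}{9 \left(-5 + 0\right)}\right)^{2}}{3}\right) \left(-11\right) = \left(-151 - \frac{\left(\frac{8 \left(45 - 0 + 0\right)}{9 \left(-5\right)}\right)^{2}}{3}\right) \left(-11\right) = \left(-151 - \frac{\left(\frac{8}{9} \left(- \frac{1}{5}\right) \left(45 + 0 + 0\right)\right)^{2}}{3}\right) \left(-11\right) = \left(-151 - \frac{\left(\frac{8}{9} \left(- \frac{1}{5}\right) 45\right)^{2}}{3}\right) \left(-11\right) = \left(-151 - \frac{\left(-8\right)^{2}}{3}\right) \left(-11\right) = \left(-151 - \frac{64}{3}\right) \left(-11\right) = \left(- \frac{517}{3}\right) \left(-11\right) = \frac{5687}{3}$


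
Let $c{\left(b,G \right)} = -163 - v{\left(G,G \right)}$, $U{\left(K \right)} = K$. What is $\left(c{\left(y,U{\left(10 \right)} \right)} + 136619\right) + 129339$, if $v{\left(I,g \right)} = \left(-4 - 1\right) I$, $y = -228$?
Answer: $265845$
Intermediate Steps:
$v{\left(I,g \right)} = - 5 I$
$c{\left(b,G \right)} = -163 + 5 G$ ($c{\left(b,G \right)} = -163 - - 5 G = -163 + 5 G$)
$\left(c{\left(y,U{\left(10 \right)} \right)} + 136619\right) + 129339 = \left(\left(-163 + 5 \cdot 10\right) + 136619\right) + 129339 = \left(\left(-163 + 50\right) + 136619\right) + 129339 = \left(-113 + 136619\right) + 129339 = 136506 + 129339 = 265845$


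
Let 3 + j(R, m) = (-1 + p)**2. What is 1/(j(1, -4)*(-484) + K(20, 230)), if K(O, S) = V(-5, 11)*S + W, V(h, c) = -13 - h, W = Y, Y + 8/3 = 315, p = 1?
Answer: -3/227 ≈ -0.013216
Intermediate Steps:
Y = 937/3 (Y = -8/3 + 315 = 937/3 ≈ 312.33)
W = 937/3 ≈ 312.33
j(R, m) = -3 (j(R, m) = -3 + (-1 + 1)**2 = -3 + 0**2 = -3 + 0 = -3)
K(O, S) = 937/3 - 8*S (K(O, S) = (-13 - 1*(-5))*S + 937/3 = (-13 + 5)*S + 937/3 = -8*S + 937/3 = 937/3 - 8*S)
1/(j(1, -4)*(-484) + K(20, 230)) = 1/(-3*(-484) + (937/3 - 8*230)) = 1/(1452 + (937/3 - 1840)) = 1/(1452 - 4583/3) = 1/(-227/3) = -3/227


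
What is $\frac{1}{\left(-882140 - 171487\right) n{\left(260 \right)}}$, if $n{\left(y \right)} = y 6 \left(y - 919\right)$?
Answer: $\frac{1}{1083170701080} \approx 9.2322 \cdot 10^{-13}$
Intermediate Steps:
$n{\left(y \right)} = 6 y \left(-919 + y\right)$
$\frac{1}{\left(-882140 - 171487\right) n{\left(260 \right)}} = \frac{1}{\left(-882140 - 171487\right) 6 \cdot 260 \left(-919 + 260\right)} = \frac{1}{\left(-1053627\right) 6 \cdot 260 \left(-659\right)} = - \frac{1}{1053627 \left(-1028040\right)} = \left(- \frac{1}{1053627}\right) \left(- \frac{1}{1028040}\right) = \frac{1}{1083170701080}$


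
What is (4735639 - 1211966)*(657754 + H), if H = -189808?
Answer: 1648888685658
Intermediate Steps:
(4735639 - 1211966)*(657754 + H) = (4735639 - 1211966)*(657754 - 189808) = 3523673*467946 = 1648888685658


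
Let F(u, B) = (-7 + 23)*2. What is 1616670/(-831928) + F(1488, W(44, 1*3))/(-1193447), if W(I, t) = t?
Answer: -964718291593/496430987908 ≈ -1.9433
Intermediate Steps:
F(u, B) = 32 (F(u, B) = 16*2 = 32)
1616670/(-831928) + F(1488, W(44, 1*3))/(-1193447) = 1616670/(-831928) + 32/(-1193447) = 1616670*(-1/831928) + 32*(-1/1193447) = -808335/415964 - 32/1193447 = -964718291593/496430987908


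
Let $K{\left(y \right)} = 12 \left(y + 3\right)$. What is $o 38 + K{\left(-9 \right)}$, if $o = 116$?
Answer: $4336$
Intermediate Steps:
$K{\left(y \right)} = 36 + 12 y$ ($K{\left(y \right)} = 12 \left(3 + y\right) = 36 + 12 y$)
$o 38 + K{\left(-9 \right)} = 116 \cdot 38 + \left(36 + 12 \left(-9\right)\right) = 4408 + \left(36 - 108\right) = 4408 - 72 = 4336$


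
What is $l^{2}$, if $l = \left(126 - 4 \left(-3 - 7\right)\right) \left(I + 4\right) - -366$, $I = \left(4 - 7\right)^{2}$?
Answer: $6370576$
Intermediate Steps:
$I = 9$ ($I = \left(-3\right)^{2} = 9$)
$l = 2524$ ($l = \left(126 - 4 \left(-3 - 7\right)\right) \left(9 + 4\right) - -366 = \left(126 - -40\right) 13 + 366 = \left(126 + 40\right) 13 + 366 = 166 \cdot 13 + 366 = 2158 + 366 = 2524$)
$l^{2} = 2524^{2} = 6370576$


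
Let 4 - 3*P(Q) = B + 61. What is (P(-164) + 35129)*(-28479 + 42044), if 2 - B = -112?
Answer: 475751680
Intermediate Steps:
B = 114 (B = 2 - 1*(-112) = 2 + 112 = 114)
P(Q) = -57 (P(Q) = 4/3 - (114 + 61)/3 = 4/3 - ⅓*175 = 4/3 - 175/3 = -57)
(P(-164) + 35129)*(-28479 + 42044) = (-57 + 35129)*(-28479 + 42044) = 35072*13565 = 475751680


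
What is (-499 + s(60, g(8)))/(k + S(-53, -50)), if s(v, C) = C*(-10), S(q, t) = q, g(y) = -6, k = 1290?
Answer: -439/1237 ≈ -0.35489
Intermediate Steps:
s(v, C) = -10*C
(-499 + s(60, g(8)))/(k + S(-53, -50)) = (-499 - 10*(-6))/(1290 - 53) = (-499 + 60)/1237 = -439*1/1237 = -439/1237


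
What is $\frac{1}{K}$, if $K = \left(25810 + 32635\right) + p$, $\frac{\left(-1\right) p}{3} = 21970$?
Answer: $- \frac{1}{7465} \approx -0.00013396$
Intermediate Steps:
$p = -65910$ ($p = \left(-3\right) 21970 = -65910$)
$K = -7465$ ($K = \left(25810 + 32635\right) - 65910 = 58445 - 65910 = -7465$)
$\frac{1}{K} = \frac{1}{-7465} = - \frac{1}{7465}$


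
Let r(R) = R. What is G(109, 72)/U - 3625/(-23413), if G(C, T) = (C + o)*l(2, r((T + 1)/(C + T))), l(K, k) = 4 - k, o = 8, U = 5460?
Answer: 19654727/84755060 ≈ 0.23190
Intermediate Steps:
G(C, T) = (4 - (1 + T)/(C + T))*(8 + C) (G(C, T) = (C + 8)*(4 - (T + 1)/(C + T)) = (8 + C)*(4 - (1 + T)/(C + T)) = (4 - (1 + T)/(C + T))*(8 + C))
G(109, 72)/U - 3625/(-23413) = ((8 + 109)*(-1 + 3*72 + 4*109)/(109 + 72))/5460 - 3625/(-23413) = (117*(-1 + 216 + 436)/181)*(1/5460) - 3625*(-1/23413) = ((1/181)*117*651)*(1/5460) + 3625/23413 = (76167/181)*(1/5460) + 3625/23413 = 279/3620 + 3625/23413 = 19654727/84755060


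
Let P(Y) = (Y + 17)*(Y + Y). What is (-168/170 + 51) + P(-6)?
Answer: -6969/85 ≈ -81.988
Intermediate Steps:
P(Y) = 2*Y*(17 + Y) (P(Y) = (17 + Y)*(2*Y) = 2*Y*(17 + Y))
(-168/170 + 51) + P(-6) = (-168/170 + 51) + 2*(-6)*(17 - 6) = (-168*1/170 + 51) + 2*(-6)*11 = (-84/85 + 51) - 132 = 4251/85 - 132 = -6969/85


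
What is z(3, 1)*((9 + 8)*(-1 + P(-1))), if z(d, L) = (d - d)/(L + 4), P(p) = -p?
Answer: 0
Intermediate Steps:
z(d, L) = 0 (z(d, L) = 0/(4 + L) = 0)
z(3, 1)*((9 + 8)*(-1 + P(-1))) = 0*((9 + 8)*(-1 - 1*(-1))) = 0*(17*(-1 + 1)) = 0*(17*0) = 0*0 = 0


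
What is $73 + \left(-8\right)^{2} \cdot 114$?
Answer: $7369$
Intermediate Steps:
$73 + \left(-8\right)^{2} \cdot 114 = 73 + 64 \cdot 114 = 73 + 7296 = 7369$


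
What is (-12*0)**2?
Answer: 0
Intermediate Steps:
(-12*0)**2 = 0**2 = 0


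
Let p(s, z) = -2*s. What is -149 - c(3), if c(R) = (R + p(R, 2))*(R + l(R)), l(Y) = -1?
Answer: -143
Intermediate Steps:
c(R) = -R*(-1 + R) (c(R) = (R - 2*R)*(R - 1) = (-R)*(-1 + R) = -R*(-1 + R))
-149 - c(3) = -149 - 3*(1 - 1*3) = -149 - 3*(1 - 3) = -149 - 3*(-2) = -149 - 1*(-6) = -149 + 6 = -143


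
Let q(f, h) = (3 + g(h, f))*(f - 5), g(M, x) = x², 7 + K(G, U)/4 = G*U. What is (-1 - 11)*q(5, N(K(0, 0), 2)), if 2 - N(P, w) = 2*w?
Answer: 0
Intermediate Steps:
K(G, U) = -28 + 4*G*U (K(G, U) = -28 + 4*(G*U) = -28 + 4*G*U)
N(P, w) = 2 - 2*w
q(f, h) = (-5 + f)*(3 + f²) (q(f, h) = (3 + f²)*(f - 5) = (3 + f²)*(-5 + f) = (-5 + f)*(3 + f²))
(-1 - 11)*q(5, N(K(0, 0), 2)) = (-1 - 11)*(-15 + 5³ - 5*5² + 3*5) = -12*(-15 + 125 - 5*25 + 15) = -12*(-15 + 125 - 125 + 15) = -12*0 = 0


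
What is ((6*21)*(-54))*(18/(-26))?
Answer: 61236/13 ≈ 4710.5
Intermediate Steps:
((6*21)*(-54))*(18/(-26)) = (126*(-54))*(18*(-1/26)) = -6804*(-9/13) = 61236/13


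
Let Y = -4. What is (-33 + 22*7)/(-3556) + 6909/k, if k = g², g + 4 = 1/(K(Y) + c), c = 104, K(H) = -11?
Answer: 4336234115/9988804 ≈ 434.11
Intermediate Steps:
g = -371/93 (g = -4 + 1/(-11 + 104) = -4 + 1/93 = -371/93 ≈ -3.9892)
k = 137641/8649 (k = (-371/93)² = 137641/8649 ≈ 15.914)
(-33 + 22*7)/(-3556) + 6909/k = (-33 + 22*7)/(-3556) + 6909/(137641/8649) = (-33 + 154)*(-1/3556) + 6909*(8649/137641) = 121*(-1/3556) + 1219509/2809 = -121/3556 + 1219509/2809 = 4336234115/9988804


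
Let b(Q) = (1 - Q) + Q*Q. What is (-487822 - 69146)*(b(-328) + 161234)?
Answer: -149906266296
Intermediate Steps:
b(Q) = 1 + Q² - Q (b(Q) = (1 - Q) + Q² = 1 + Q² - Q)
(-487822 - 69146)*(b(-328) + 161234) = (-487822 - 69146)*((1 + (-328)² - 1*(-328)) + 161234) = -556968*((1 + 107584 + 328) + 161234) = -556968*(107913 + 161234) = -556968*269147 = -149906266296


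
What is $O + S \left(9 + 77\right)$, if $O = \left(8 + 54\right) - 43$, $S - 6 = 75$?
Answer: $6985$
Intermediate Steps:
$S = 81$ ($S = 6 + 75 = 81$)
$O = 19$ ($O = 62 - 43 = 19$)
$O + S \left(9 + 77\right) = 19 + 81 \left(9 + 77\right) = 19 + 81 \cdot 86 = 19 + 6966 = 6985$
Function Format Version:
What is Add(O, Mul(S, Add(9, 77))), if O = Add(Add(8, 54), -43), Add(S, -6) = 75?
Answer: 6985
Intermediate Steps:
S = 81 (S = Add(6, 75) = 81)
O = 19 (O = Add(62, -43) = 19)
Add(O, Mul(S, Add(9, 77))) = Add(19, Mul(81, Add(9, 77))) = Add(19, Mul(81, 86)) = Add(19, 6966) = 6985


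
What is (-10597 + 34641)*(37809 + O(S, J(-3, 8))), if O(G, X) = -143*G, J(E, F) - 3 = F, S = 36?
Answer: 785301084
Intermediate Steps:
J(E, F) = 3 + F
(-10597 + 34641)*(37809 + O(S, J(-3, 8))) = (-10597 + 34641)*(37809 - 143*36) = 24044*(37809 - 5148) = 24044*32661 = 785301084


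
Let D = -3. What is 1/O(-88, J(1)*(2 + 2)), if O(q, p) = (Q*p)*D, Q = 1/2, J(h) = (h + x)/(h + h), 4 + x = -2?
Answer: 1/15 ≈ 0.066667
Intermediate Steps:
x = -6 (x = -4 - 2 = -6)
J(h) = (-6 + h)/(2*h) (J(h) = (h - 6)/(h + h) = (-6 + h)/((2*h)) = (-6 + h)*(1/(2*h)) = (-6 + h)/(2*h))
Q = ½ ≈ 0.50000
O(q, p) = -3*p/2 (O(q, p) = (p/2)*(-3) = -3*p/2)
1/O(-88, J(1)*(2 + 2)) = 1/(-3*(½)*(-6 + 1)/1*(2 + 2)/2) = 1/(-3*(½)*1*(-5)*4/2) = 1/(-(-15)*4/4) = 1/(-3/2*(-10)) = 1/15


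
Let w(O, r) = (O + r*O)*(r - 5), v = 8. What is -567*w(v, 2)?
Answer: 40824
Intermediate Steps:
w(O, r) = (-5 + r)*(O + O*r) (w(O, r) = (O + O*r)*(-5 + r) = (-5 + r)*(O + O*r))
-567*w(v, 2) = -4536*(-5 + 2² - 4*2) = -4536*(-5 + 4 - 8) = -4536*(-9) = -567*(-72) = 40824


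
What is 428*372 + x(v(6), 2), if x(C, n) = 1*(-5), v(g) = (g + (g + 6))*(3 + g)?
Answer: 159211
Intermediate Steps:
v(g) = (3 + g)*(6 + 2*g) (v(g) = (g + (6 + g))*(3 + g) = (6 + 2*g)*(3 + g) = (3 + g)*(6 + 2*g))
x(C, n) = -5
428*372 + x(v(6), 2) = 428*372 - 5 = 159216 - 5 = 159211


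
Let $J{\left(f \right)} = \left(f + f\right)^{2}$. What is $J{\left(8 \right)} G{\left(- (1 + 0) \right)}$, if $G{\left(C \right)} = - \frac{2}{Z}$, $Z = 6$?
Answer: $- \frac{256}{3} \approx -85.333$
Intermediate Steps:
$J{\left(f \right)} = 4 f^{2}$ ($J{\left(f \right)} = \left(2 f\right)^{2} = 4 f^{2}$)
$G{\left(C \right)} = - \frac{1}{3}$ ($G{\left(C \right)} = - \frac{2}{6} = \left(-2\right) \frac{1}{6} = - \frac{1}{3}$)
$J{\left(8 \right)} G{\left(- (1 + 0) \right)} = 4 \cdot 8^{2} \left(- \frac{1}{3}\right) = 4 \cdot 64 \left(- \frac{1}{3}\right) = 256 \left(- \frac{1}{3}\right) = - \frac{256}{3}$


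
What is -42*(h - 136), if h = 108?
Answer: 1176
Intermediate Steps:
-42*(h - 136) = -42*(108 - 136) = -42*(-28) = 1176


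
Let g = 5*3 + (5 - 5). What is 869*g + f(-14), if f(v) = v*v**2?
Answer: 10291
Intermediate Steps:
g = 15 (g = 15 + 0 = 15)
f(v) = v**3
869*g + f(-14) = 869*15 + (-14)**3 = 13035 - 2744 = 10291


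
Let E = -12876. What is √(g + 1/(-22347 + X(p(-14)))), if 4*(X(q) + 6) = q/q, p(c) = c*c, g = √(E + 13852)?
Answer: 2*√(-89411 + 7994326921*√61)/89411 ≈ 5.5894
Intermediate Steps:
g = 4*√61 (g = √(-12876 + 13852) = √976 = 4*√61 ≈ 31.241)
p(c) = c²
X(q) = -23/4 (X(q) = -6 + (q/q)/4 = -6 + (¼)*1 = -6 + ¼ = -23/4)
√(g + 1/(-22347 + X(p(-14)))) = √(4*√61 + 1/(-22347 - 23/4)) = √(4*√61 + 1/(-89411/4)) = √(4*√61 - 4/89411) = √(-4/89411 + 4*√61)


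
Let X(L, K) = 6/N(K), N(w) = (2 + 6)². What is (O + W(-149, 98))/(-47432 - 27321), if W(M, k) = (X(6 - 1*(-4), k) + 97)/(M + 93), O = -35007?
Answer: 62735651/133957376 ≈ 0.46833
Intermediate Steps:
N(w) = 64 (N(w) = 8² = 64)
X(L, K) = 3/32 (X(L, K) = 6/64 = 6*(1/64) = 3/32)
W(M, k) = 3107/(32*(93 + M)) (W(M, k) = (3/32 + 97)/(M + 93) = 3107/(32*(93 + M)))
(O + W(-149, 98))/(-47432 - 27321) = (-35007 + 3107/(32*(93 - 149)))/(-47432 - 27321) = (-35007 + (3107/32)/(-56))/(-74753) = (-35007 + (3107/32)*(-1/56))*(-1/74753) = (-35007 - 3107/1792)*(-1/74753) = -62735651/1792*(-1/74753) = 62735651/133957376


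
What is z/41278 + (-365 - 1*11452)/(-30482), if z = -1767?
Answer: 108480108/314558999 ≈ 0.34486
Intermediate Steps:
z/41278 + (-365 - 1*11452)/(-30482) = -1767/41278 + (-365 - 1*11452)/(-30482) = -1767*1/41278 + (-365 - 11452)*(-1/30482) = -1767/41278 - 11817*(-1/30482) = -1767/41278 + 11817/30482 = 108480108/314558999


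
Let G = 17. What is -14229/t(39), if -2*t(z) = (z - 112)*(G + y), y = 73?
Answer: -1581/365 ≈ -4.3315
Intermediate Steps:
t(z) = 5040 - 45*z (t(z) = -(z - 112)*(17 + 73)/2 = -(-112 + z)*90/2 = -(-10080 + 90*z)/2 = 5040 - 45*z)
-14229/t(39) = -14229/(5040 - 45*39) = -14229/(5040 - 1755) = -14229/3285 = -14229*1/3285 = -1581/365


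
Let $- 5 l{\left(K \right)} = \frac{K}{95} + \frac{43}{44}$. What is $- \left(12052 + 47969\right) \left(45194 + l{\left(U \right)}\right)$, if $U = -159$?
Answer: $- \frac{2983857177249}{1100} \approx -2.7126 \cdot 10^{9}$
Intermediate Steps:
$l{\left(K \right)} = - \frac{43}{220} - \frac{K}{475}$ ($l{\left(K \right)} = - \frac{\frac{K}{95} + \frac{43}{44}}{5} = - \frac{\frac{43}{44} + \frac{K}{95}}{5} = - \frac{43}{220} - \frac{K}{475}$)
$- \left(12052 + 47969\right) \left(45194 + l{\left(U \right)}\right) = - \left(12052 + 47969\right) \left(45194 - - \frac{2911}{20900}\right) = - 60021 \left(45194 + \left(- \frac{43}{220} + \frac{159}{475}\right)\right) = - 60021 \left(45194 + \frac{2911}{20900}\right) = - \frac{60021 \cdot 944557511}{20900} = \left(-1\right) \frac{2983857177249}{1100} = - \frac{2983857177249}{1100}$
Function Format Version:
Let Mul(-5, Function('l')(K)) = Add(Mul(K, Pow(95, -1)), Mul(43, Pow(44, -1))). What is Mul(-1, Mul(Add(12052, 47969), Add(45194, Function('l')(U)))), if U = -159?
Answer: Rational(-2983857177249, 1100) ≈ -2.7126e+9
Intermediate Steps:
Function('l')(K) = Add(Rational(-43, 220), Mul(Rational(-1, 475), K)) (Function('l')(K) = Mul(Rational(-1, 5), Add(Mul(K, Pow(95, -1)), Mul(43, Pow(44, -1)))) = Mul(Rational(-1, 5), Add(Mul(K, Rational(1, 95)), Mul(43, Rational(1, 44)))) = Mul(Rational(-1, 5), Add(Mul(Rational(1, 95), K), Rational(43, 44))) = Mul(Rational(-1, 5), Add(Rational(43, 44), Mul(Rational(1, 95), K))) = Add(Rational(-43, 220), Mul(Rational(-1, 475), K)))
Mul(-1, Mul(Add(12052, 47969), Add(45194, Function('l')(U)))) = Mul(-1, Mul(Add(12052, 47969), Add(45194, Add(Rational(-43, 220), Mul(Rational(-1, 475), -159))))) = Mul(-1, Mul(60021, Add(45194, Add(Rational(-43, 220), Rational(159, 475))))) = Mul(-1, Mul(60021, Add(45194, Rational(2911, 20900)))) = Mul(-1, Mul(60021, Rational(944557511, 20900))) = Mul(-1, Rational(2983857177249, 1100)) = Rational(-2983857177249, 1100)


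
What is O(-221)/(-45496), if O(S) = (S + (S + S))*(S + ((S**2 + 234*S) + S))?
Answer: -2197845/45496 ≈ -48.309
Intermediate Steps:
O(S) = 3*S*(S**2 + 236*S) (O(S) = (S + 2*S)*(S + (S**2 + 235*S)) = (3*S)*(S**2 + 236*S) = 3*S*(S**2 + 236*S))
O(-221)/(-45496) = (3*(-221)**2*(236 - 221))/(-45496) = (3*48841*15)*(-1/45496) = 2197845*(-1/45496) = -2197845/45496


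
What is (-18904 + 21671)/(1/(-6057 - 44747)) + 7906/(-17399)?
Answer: -2445858656438/17399 ≈ -1.4057e+8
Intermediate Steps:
(-18904 + 21671)/(1/(-6057 - 44747)) + 7906/(-17399) = 2767/(1/(-50804)) + 7906*(-1/17399) = 2767/(-1/50804) - 7906/17399 = 2767*(-50804) - 7906/17399 = -140574668 - 7906/17399 = -2445858656438/17399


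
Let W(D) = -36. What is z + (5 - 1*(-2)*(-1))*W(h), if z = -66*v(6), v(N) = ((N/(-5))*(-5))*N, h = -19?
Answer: -2484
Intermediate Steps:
v(N) = N² (v(N) = ((N*(-⅕))*(-5))*N = (-N/5*(-5))*N = N*N = N²)
z = -2376 (z = -66*6² = -66*36 = -2376)
z + (5 - 1*(-2)*(-1))*W(h) = -2376 + (5 - 1*(-2)*(-1))*(-36) = -2376 + (5 + 2*(-1))*(-36) = -2376 + (5 - 2)*(-36) = -2376 + 3*(-36) = -2376 - 108 = -2484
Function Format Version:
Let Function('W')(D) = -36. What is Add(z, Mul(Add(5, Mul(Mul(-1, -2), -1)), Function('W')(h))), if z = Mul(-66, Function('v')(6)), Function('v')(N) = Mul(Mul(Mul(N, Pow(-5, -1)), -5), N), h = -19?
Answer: -2484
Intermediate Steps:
Function('v')(N) = Pow(N, 2) (Function('v')(N) = Mul(Mul(Mul(N, Rational(-1, 5)), -5), N) = Mul(Mul(Mul(Rational(-1, 5), N), -5), N) = Mul(N, N) = Pow(N, 2))
z = -2376 (z = Mul(-66, Pow(6, 2)) = Mul(-66, 36) = -2376)
Add(z, Mul(Add(5, Mul(Mul(-1, -2), -1)), Function('W')(h))) = Add(-2376, Mul(Add(5, Mul(Mul(-1, -2), -1)), -36)) = Add(-2376, Mul(Add(5, Mul(2, -1)), -36)) = Add(-2376, Mul(Add(5, -2), -36)) = Add(-2376, Mul(3, -36)) = Add(-2376, -108) = -2484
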